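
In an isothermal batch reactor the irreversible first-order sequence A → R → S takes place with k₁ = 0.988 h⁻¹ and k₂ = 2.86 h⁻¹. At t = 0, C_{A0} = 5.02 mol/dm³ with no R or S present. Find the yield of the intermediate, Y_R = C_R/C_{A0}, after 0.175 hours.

The intermediate concentration in a first-order A→B→C sequence is C_R = k₁C_{A0}(e^(−k₁t) − e^(−k₂t))/(k₂−k₁).
e^(−k₁t) = e^(−0.988×0.175) = e^(−0.1729) = 0.8412; e^(−k₂t) = e^(−0.5005) = 0.6062.
C_R = 0.988×5.02/(2.86−0.988) × (0.8412−0.6062) = 2.649×0.2350 = 0.6226 mol/dm³.
Y_R = C_R/C_{A0} = 0.6226/5.02 = 0.124.

0.124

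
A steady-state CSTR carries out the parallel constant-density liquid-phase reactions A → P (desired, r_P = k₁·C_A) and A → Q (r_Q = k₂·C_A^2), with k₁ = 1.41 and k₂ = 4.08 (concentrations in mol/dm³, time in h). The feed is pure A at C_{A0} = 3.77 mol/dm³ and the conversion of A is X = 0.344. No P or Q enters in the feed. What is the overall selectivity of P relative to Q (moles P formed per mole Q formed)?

Exit C_A = C_{A0}(1−X) = 3.77×0.656 = 2.473 mol/dm³.
In a CSTR the entire volume is at exit conditions, so r_P = 1.41×2.473 = 3.487 and r_Q = 4.08×2.473^2 = 24.95.
Overall selectivity = C_P/C_Q = r_Pτ/(r_Qτ) = r_P/r_Q = 0.140.

0.140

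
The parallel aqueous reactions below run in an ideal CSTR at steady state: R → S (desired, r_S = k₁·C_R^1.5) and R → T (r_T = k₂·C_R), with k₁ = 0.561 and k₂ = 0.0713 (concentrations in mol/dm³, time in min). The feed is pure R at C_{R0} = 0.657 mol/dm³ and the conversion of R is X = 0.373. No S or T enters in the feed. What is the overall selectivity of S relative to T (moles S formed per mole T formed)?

5.05

Exit C_R = C_{R0}(1−X) = 0.657×0.627 = 0.4119 mol/dm³.
In a CSTR the entire volume is at exit conditions, so r_S = 0.561×0.4119^1.5 = 0.1483 and r_T = 0.0713×0.4119 = 0.02937.
Overall selectivity = C_S/C_T = r_Sτ/(r_Tτ) = r_S/r_T = 5.05.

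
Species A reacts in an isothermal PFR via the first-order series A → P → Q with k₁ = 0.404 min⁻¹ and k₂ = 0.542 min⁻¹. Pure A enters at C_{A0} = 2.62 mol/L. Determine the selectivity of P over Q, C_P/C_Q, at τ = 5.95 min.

0.195

The intermediate concentration in a first-order A→B→C sequence is C_P = k₁C_{A0}(e^(−k₁τ) − e^(−k₂τ))/(k₂−k₁).
e^(−k₁τ) = e^(−0.404×5.95) = e^(−2.404) = 0.09037; e^(−k₂τ) = e^(−3.225) = 0.03976.
C_P = 0.404×2.62/(0.542−0.404) × (0.09037−0.03976) = 7.670×0.05061 = 0.3882 mol/L.
C_A = C_{A0}e^(−k₁τ) = 0.2368 mol/L, so C_Q = C_{A0}−C_A−C_P = 1.995 mol/L; C_P/C_Q = 0.195.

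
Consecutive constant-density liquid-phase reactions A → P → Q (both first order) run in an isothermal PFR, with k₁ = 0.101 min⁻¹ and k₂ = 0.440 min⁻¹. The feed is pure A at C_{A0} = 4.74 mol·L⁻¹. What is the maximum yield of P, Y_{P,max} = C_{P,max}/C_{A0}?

At the optimum, C_{P,max}/C_{A0} = (k₁/k₂)^[k₂/(k₂−k₁)].
= (0.101/0.440)^(0.440/(0.440−0.101)) = (0.2295)^(1.298) = 0.1481.

0.148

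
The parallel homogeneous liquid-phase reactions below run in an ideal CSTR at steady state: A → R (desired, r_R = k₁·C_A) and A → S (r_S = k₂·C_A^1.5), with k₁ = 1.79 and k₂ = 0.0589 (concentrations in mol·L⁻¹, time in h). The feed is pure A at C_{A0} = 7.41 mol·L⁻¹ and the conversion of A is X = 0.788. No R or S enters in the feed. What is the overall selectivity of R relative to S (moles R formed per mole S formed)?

Exit C_A = C_{A0}(1−X) = 7.41×0.212 = 1.571 mol·L⁻¹.
Rates in a CSTR are evaluated at the outlet concentration: r_R = 1.79×1.571 = 2.812, r_S = 0.0589×1.571^1.5 = 0.1160.
Overall selectivity = C_R/C_S = r_Rτ/(r_Sτ) = r_R/r_S = 24.2.

24.2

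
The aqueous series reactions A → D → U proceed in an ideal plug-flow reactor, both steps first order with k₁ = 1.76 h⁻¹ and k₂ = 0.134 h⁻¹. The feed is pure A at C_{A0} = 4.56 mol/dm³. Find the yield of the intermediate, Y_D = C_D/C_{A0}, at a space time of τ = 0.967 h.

0.754

The intermediate concentration in a first-order A→B→C sequence is C_D = k₁C_{A0}(e^(−k₁τ) − e^(−k₂τ))/(k₂−k₁).
e^(−k₁τ) = e^(−1.76×0.967) = e^(−1.702) = 0.1823; e^(−k₂τ) = e^(−0.1296) = 0.8785.
C_D = 1.76×4.56/(0.134−1.76) × (0.1823−0.8785) = (-4.936)×(-0.6961) = 3.436 mol/dm³.
Y_D = C_D/C_{A0} = 3.436/4.56 = 0.754.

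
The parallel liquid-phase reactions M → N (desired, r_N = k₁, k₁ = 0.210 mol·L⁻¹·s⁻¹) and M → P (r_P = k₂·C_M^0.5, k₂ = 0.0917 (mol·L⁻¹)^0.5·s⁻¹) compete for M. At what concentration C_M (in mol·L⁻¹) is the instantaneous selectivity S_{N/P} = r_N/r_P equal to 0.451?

25.8 mol·L⁻¹

S_{N/P} = (k₁/k₂)·C_M^-0.5 ⇒ C_M = (S·k₂/k₁)^(-2).
= (0.451×0.0917/0.210)^(-2) = (0.1969)^(-2) = 25.8 mol·L⁻¹.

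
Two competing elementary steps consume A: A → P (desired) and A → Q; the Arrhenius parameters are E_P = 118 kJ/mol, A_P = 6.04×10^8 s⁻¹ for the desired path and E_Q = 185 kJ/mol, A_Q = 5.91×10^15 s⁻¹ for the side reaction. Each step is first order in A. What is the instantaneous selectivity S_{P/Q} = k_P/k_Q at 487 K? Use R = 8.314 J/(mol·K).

With equal orders, S_{P/Q} = k_P/k_Q = (A_P/A_Q)·exp[(E_Q−E_P)/(RT)].
(E_Q−E_P)/(RT) = (185−118)×10³/(8.314×487) = 67000/4049 = 16.55.
k_P/k_Q = (6.04×10^8/5.91×10^15)·exp(16.55) = 1.022×10^-7 × 1.537×10^7 = 1.57.

1.57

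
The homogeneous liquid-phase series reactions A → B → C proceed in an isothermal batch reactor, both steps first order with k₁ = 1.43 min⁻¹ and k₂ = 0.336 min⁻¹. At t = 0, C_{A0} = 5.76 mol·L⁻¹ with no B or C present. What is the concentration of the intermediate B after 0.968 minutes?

3.55 mol·L⁻¹

For first-order series with pure A initially, C_B(t) = k₁C_{A0}/(k₂−k₁)·(e^(−k₁t) − e^(−k₂t)).
e^(−k₁t) = e^(−1.43×0.968) = e^(−1.384) = 0.2505; e^(−k₂t) = e^(−0.3252) = 0.7223.
C_B = 1.43×5.76/(0.336−1.43) × (0.2505−0.7223) = (-7.529)×(-0.4718) = 3.552 mol·L⁻¹.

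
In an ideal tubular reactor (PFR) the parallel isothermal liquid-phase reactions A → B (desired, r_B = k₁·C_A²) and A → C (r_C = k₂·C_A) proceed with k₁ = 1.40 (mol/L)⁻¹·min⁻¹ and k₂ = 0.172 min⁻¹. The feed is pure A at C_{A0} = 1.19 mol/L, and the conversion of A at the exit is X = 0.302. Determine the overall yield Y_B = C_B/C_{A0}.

C_A = C_{A0}(1−X) = 0.8306 mol/L.
Along a PFR/batch, dC_C/dC_A = −r_C/(r_B+r_C) = −k₂/(k₂+k₁·C_A).
Integrating from C_{A0} to C_A: C_C = (0.172/1.40)·ln[(0.172+1.40·1.19)/(0.172+1.40·0.831)] = 0.1229·ln(1.838/1.335) = 0.03930 mol/L.
Then C_B = (C_{A0}−C_A) − C_C = 0.3594 − 0.03930 = 0.3201 mol/L.
Y_B = C_B/C_{A0} = 0.3201/1.19 = 0.269.

0.269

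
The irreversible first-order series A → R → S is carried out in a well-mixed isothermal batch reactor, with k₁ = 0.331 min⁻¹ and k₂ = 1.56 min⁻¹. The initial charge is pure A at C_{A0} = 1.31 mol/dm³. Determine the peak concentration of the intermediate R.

0.183 mol/dm³

For a first-order series the maximum intermediate yield is C_{R,max}/C_{A0} = (k₁/k₂)^[k₂/(k₂−k₁)].
= (0.331/1.56)^(1.56/(1.56−0.331)) = (0.2122)^(1.269) = 0.1398.
C_{R,max} = 0.1398×1.31 = 0.183 mol/dm³.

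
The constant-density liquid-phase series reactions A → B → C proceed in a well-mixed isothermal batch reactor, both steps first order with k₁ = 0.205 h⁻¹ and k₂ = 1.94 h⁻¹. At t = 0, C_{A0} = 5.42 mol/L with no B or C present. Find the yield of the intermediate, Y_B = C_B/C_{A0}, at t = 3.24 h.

0.0606

Solving the coupled first-order balances gives C_B(t) = [k₁/(k₂−k₁)]·C_{A0}·(e^(−k₁t) − e^(−k₂t)).
e^(−k₁t) = e^(−0.205×3.24) = e^(−0.6642) = 0.5147; e^(−k₂t) = e^(−6.286) = 0.001863.
C_B = 0.205×5.42/(1.94−0.205) × (0.5147−0.001863) = 0.6404×0.5128 = 0.3284 mol/L.
Y_B = C_B/C_{A0} = 0.3284/5.42 = 0.0606.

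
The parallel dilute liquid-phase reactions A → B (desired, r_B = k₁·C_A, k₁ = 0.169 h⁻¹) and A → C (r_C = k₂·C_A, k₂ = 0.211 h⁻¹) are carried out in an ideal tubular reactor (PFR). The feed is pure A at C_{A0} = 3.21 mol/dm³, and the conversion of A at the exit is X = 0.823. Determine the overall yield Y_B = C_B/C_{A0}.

0.366

C_A = C_{A0}(1−X) = 0.5682 mol/dm³.
Both paths are first order in A, so the instantaneous fraction to B is constant: dC_B/d(−C_A) = k₁/(k₁+k₂) = 0.4447.
C_B = 0.4447·(C_{A0}−C_A) = 0.4447×2.642 = 1.17 mol/dm³.
Y_B = C_B/C_{A0} = 1.175/3.21 = 0.366.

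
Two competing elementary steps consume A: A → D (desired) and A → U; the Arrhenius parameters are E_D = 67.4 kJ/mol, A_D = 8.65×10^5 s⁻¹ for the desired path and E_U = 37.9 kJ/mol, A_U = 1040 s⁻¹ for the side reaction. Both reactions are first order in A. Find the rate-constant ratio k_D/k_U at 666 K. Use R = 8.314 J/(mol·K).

4.04

Since both paths have the same order in A, the concentration cancels and S_{D/U} = k_D/k_U = (A_D/A_U)·exp[(E_U−E_D)/(RT)].
(E_U−E_D)/(RT) = (37.9−67.4)×10³/(8.314×666) = -29500/5537 = -5.328.
k_D/k_U = (8.65×10^5/1040)·exp(-5.328) = 831.7 × 0.004855 = 4.04.
Since E_D > E_U, raising the temperature improves selectivity toward D.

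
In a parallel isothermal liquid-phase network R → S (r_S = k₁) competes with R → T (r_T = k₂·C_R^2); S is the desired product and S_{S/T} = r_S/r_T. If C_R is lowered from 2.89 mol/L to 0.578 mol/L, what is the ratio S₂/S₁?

25.0

S_{S/T} = (k₁/k₂)·C_R^-2, so S₂/S₁ = (C_{R,2}/C_{R,1})^-2.
= (0.578/2.89)^(-2) = (0.2000)^(-2) = 25.0.
Selectivity toward S rises as C_R falls — low-concentration operation is favoured.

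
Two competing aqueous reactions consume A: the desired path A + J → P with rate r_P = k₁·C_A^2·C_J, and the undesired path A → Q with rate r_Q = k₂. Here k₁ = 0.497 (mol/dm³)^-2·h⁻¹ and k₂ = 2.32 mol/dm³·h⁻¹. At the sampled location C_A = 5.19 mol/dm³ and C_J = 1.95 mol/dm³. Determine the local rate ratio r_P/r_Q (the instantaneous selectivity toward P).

11.3

S_{P/Q} = r_P/r_Q = (k₁·C_A^2·C_J)/(k₂) = (k₁/k₂)·C_A^2·C_J.
= (0.497×5.190^2×1.950) / (2.32) = 26.11/2.320 = 11.3.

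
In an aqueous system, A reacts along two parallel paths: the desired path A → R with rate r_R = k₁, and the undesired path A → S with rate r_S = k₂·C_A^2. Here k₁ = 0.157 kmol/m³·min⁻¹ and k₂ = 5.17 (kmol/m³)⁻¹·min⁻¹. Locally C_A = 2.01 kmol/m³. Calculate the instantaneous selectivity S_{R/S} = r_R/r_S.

S_{R/S} = r_R/r_S = (k₁)/(k₂·C_A^2) = (k₁/k₂)·C_A^-2.
= (0.157) / (5.17×2.010^2) = 0.1570/20.89 = 0.00752.
The undesired path is higher order in A, so low C_A (CSTR or dilute feed) favours R.

0.00752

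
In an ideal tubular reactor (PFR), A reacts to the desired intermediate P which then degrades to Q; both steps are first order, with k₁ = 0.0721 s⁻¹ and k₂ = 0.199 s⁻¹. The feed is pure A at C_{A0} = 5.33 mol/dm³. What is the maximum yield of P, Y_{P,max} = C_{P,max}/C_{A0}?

For a first-order series the maximum intermediate yield is C_{P,max}/C_{A0} = (k₁/k₂)^[k₂/(k₂−k₁)].
= (0.0721/0.199)^(0.199/(0.199−0.0721)) = (0.3623)^(1.568) = 0.2035.

0.204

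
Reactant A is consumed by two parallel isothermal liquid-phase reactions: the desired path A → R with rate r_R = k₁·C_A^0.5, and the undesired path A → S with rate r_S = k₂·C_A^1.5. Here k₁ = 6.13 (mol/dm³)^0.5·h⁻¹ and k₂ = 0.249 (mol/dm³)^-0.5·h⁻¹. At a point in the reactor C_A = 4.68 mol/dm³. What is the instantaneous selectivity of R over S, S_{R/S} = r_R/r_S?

S_{R/S} = r_R/r_S = (k₁·C_A^0.5)/(k₂·C_A^1.5) = (k₁/k₂)·C_A⁻¹.
= (6.13×4.680^0.5) / (0.249×4.680^1.5) = 13.26/2.521 = 5.26.

5.26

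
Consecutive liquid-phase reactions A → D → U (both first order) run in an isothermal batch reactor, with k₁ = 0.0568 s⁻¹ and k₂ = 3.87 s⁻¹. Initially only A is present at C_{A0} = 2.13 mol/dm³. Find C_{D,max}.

0.0294 mol/dm³

Evaluating C_D at t_opt = ln(k₂/k₁)/(k₂−k₁) gives C_{D,max}/C_{A0} = (k₁/k₂)^[k₂/(k₂−k₁)].
= (0.0568/3.87)^(3.87/(3.87−0.0568)) = (0.01468)^(1.015) = 0.01378.
C_{D,max} = 0.01378×2.13 = 0.0294 mol/dm³.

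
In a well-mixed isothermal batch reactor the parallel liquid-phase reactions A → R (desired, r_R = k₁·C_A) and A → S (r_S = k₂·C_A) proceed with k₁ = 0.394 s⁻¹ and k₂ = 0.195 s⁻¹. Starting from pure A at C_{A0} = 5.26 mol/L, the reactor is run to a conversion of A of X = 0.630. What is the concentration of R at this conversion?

C_A = C_{A0}(1−X) = 1.946 mol/L.
Both paths are first order in A, so the instantaneous fraction to R is constant: dC_R/d(−C_A) = k₁/(k₁+k₂) = 0.6689.
C_R = 0.6689·(C_{A0}−C_A) = 0.6689×3.314 = 2.22 mol/L.

2.22 mol/L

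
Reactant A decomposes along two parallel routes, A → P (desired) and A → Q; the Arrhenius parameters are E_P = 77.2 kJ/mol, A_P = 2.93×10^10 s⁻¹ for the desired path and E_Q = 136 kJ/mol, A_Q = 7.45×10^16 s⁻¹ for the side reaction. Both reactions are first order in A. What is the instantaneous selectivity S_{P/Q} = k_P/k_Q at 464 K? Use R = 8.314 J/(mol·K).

1.64

Since both paths have the same order in A, the concentration cancels and S_{P/Q} = k_P/k_Q = (A_P/A_Q)·exp[(E_Q−E_P)/(RT)].
(E_Q−E_P)/(RT) = (136−77.2)×10³/(8.314×464) = 58800/3858 = 15.24.
k_P/k_Q = (2.93×10^10/7.45×10^16)·exp(15.24) = 3.933×10^-7 × 4.165×10^6 = 1.64.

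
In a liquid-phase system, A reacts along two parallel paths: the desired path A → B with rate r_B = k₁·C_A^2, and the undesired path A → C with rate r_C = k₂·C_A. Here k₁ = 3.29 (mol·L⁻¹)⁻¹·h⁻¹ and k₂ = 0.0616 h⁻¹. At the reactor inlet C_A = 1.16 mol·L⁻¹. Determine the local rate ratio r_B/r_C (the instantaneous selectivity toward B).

62.0

S_{B/C} = r_B/r_C = (k₁·C_A^2)/(k₂·C_A) = (k₁/k₂)·C_A.
= (3.29×1.160^2) / (0.0616×1.160) = 4.427/0.07146 = 62.0.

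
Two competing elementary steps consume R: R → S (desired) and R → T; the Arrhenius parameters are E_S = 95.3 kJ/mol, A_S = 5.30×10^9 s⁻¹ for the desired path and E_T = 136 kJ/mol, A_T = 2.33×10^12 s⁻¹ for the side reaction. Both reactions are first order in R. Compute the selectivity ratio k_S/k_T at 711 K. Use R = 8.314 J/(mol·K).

2.22

Since both paths have the same order in R, the concentration cancels and S_{S/T} = k_S/k_T = (A_S/A_T)·exp[(E_T−E_S)/(RT)].
(E_T−E_S)/(RT) = (136−95.3)×10³/(8.314×711) = 40700/5911 = 6.885.
k_S/k_T = (5.30×10^9/2.33×10^12)·exp(6.885) = 0.002275 × 977.7 = 2.22.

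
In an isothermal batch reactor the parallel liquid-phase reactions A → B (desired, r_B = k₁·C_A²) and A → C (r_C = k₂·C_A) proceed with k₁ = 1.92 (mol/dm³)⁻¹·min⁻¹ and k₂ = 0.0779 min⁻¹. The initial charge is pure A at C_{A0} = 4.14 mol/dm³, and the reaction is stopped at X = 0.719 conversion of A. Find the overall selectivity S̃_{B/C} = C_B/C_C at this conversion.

57.9

C_A = C_{A0}(1−X) = 1.163 mol/dm³.
Along a PFR/batch, dC_C/dC_A = −r_C/(r_B+r_C) = −k₂/(k₂+k₁·C_A).
Integrating from C_{A0} to C_A: C_C = (0.0779/1.92)·ln[(0.0779+1.92·4.14)/(0.0779+1.92·1.16)] = 0.04057·ln(8.027/2.312) = 0.05051 mol/dm³.
Then C_B = (C_{A0}−C_A) − C_C = 2.977 − 0.05051 = 2.926 mol/dm³.
S̃_{B/C} = C_B/C_C = 2.926/0.05051 = 57.9.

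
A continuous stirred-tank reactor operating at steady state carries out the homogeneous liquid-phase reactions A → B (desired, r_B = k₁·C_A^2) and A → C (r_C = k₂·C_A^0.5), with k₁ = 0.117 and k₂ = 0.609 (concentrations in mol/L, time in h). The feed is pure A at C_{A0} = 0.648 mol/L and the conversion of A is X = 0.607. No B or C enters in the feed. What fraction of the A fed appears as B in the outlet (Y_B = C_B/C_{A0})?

Exit C_A = C_{A0}(1−X) = 0.648×0.393 = 0.2547 mol/L.
A CSTR operates uniformly at the exit composition, giving r_B = 0.007588 and r_C = 0.3073 (each k·C_A^n at C_A = 0.2547).
Fraction of consumed A going to B: r_B/(r_B+r_C) = 0.02410.
C_B = 0.02410·C_{A0}·X = 0.02410×0.648×0.607 = 0.00948 mol/L; Y_B = C_B/C_{A0} = 0.0146.

0.0146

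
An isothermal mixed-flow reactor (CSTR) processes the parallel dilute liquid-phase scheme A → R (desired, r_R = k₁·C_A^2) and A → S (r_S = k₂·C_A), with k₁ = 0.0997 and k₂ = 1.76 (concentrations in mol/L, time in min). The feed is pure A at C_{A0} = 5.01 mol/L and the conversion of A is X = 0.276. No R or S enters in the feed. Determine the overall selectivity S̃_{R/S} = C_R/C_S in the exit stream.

Exit C_A = C_{A0}(1−X) = 5.01×0.724 = 3.627 mol/L.
Rates in a CSTR are evaluated at the outlet concentration: r_R = 0.0997×3.627^2 = 1.312, r_S = 1.76×3.627 = 6.384.
Overall selectivity = C_R/C_S = r_Rτ/(r_Sτ) = r_R/r_S = 0.205.

0.205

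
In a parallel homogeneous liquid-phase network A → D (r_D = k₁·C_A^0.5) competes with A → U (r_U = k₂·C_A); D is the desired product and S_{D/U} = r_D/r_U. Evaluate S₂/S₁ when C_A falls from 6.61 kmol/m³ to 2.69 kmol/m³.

S_{D/U} = (k₁/k₂)·C_A^-0.5, so S₂/S₁ = (C_{A,2}/C_{A,1})^-0.5.
= (2.69/6.61)^(-0.5) = (0.4070)^(-0.5) = 1.57.

1.57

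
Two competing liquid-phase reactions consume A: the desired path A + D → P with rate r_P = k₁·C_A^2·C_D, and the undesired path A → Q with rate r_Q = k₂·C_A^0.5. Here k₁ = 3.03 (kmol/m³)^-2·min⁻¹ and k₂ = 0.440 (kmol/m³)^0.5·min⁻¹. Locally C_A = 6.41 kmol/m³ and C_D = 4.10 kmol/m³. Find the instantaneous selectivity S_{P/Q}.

458

S_{P/Q} = r_P/r_Q = (k₁·C_A^2·C_D)/(k₂·C_A^0.5) = (k₁/k₂)·C_A^1.5·C_D.
= (3.03×6.410^2×4.100) / (0.440×6.410^0.5) = 510.4/1.114 = 458.
Since the desired path is higher order in A, keeping C_A high (PFR or concentrated feed) favours P.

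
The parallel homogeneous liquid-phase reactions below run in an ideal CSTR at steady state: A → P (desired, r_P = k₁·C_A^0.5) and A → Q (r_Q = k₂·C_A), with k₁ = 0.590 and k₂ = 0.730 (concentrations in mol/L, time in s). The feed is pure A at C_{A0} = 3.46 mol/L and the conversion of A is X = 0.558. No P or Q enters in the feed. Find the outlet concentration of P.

Exit C_A = C_{A0}(1−X) = 3.46×0.442 = 1.529 mol/L.
Rates in a CSTR are evaluated at the outlet concentration: r_P = 0.590×1.529^0.5 = 0.7296, r_Q = 0.730×1.529 = 1.116.
Fraction of consumed A going to P: r_P/(r_P+r_Q) = 0.3952.
C_P = 0.3952·C_{A0}·X = 0.3952×3.46×0.558 = 0.763 mol/L.

0.763 mol/L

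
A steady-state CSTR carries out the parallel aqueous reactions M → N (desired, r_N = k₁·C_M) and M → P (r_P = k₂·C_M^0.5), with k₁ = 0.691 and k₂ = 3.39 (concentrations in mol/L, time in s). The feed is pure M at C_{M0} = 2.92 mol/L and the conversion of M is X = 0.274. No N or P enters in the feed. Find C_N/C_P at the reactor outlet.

Exit C_M = C_{M0}(1−X) = 2.92×0.726 = 2.120 mol/L.
Rates in a CSTR are evaluated at the outlet concentration: r_N = 0.691×2.120 = 1.465, r_P = 3.39×2.120^0.5 = 4.936.
Overall selectivity = C_N/C_P = r_Nτ/(r_Pτ) = r_N/r_P = 0.297.

0.297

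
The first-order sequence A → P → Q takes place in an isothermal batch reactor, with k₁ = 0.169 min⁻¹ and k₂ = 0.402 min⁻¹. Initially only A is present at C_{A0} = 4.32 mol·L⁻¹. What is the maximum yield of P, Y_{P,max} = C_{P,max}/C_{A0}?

0.224

Evaluating C_P at t_opt = ln(k₂/k₁)/(k₂−k₁) gives C_{P,max}/C_{A0} = (k₁/k₂)^[k₂/(k₂−k₁)].
= (0.169/0.402)^(0.402/(0.402−0.169)) = (0.4204)^(1.725) = 0.2242.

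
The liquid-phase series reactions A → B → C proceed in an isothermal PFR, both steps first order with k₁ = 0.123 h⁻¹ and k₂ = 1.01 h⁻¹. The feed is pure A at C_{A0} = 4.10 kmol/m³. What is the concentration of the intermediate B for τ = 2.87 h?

0.368 kmol/m³

The intermediate concentration in a first-order A→B→C sequence is C_B = k₁C_{A0}(e^(−k₁τ) − e^(−k₂τ))/(k₂−k₁).
e^(−k₁τ) = e^(−0.123×2.87) = e^(−0.3530) = 0.7026; e^(−k₂τ) = e^(−2.899) = 0.05509.
C_B = 0.123×4.10/(1.01−0.123) × (0.7026−0.05509) = 0.5685×0.6475 = 0.3681 kmol/m³.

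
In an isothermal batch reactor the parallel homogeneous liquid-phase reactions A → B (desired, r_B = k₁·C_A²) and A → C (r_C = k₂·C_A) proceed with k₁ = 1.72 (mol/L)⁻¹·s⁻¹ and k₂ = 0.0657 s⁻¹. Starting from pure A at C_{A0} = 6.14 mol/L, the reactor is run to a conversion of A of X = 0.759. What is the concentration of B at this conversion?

4.61 mol/L

C_A = C_{A0}(1−X) = 1.480 mol/L.
Along a PFR/batch, dC_C/dC_A = −r_C/(r_B+r_C) = −k₂/(k₂+k₁·C_A).
Integrating from C_{A0} to C_A: C_C = (0.0657/1.72)·ln[(0.0657+1.72·6.14)/(0.0657+1.72·1.48)] = 0.03820·ln(10.63/2.611) = 0.05362 mol/L.
Then C_B = (C_{A0}−C_A) − C_C = 4.660 − 0.05362 = 4.607 mol/L.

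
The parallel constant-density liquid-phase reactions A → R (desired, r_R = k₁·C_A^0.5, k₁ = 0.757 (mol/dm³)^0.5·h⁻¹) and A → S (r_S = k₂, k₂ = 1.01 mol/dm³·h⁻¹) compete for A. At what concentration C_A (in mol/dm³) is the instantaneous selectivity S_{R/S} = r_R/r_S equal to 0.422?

0.317 mol/dm³

S_{R/S} = (k₁/k₂)·C_A^0.5 ⇒ C_A = (S·k₂/k₁)^(2).
= (0.422×1.01/0.757)^(2) = (0.5630)^(2) = 0.317 mol/dm³.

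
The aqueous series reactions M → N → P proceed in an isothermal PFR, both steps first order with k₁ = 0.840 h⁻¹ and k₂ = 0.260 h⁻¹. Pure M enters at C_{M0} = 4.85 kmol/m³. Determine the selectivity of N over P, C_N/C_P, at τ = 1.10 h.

Solving the coupled first-order balances gives C_N(τ) = [k₁/(k₂−k₁)]·C_{M0}·(e^(−k₁τ) − e^(−k₂τ)).
e^(−k₁τ) = e^(−0.840×1.10) = e^(−0.9240) = 0.3969; e^(−k₂τ) = e^(−0.2860) = 0.7513.
C_N = 0.840×4.85/(0.260−0.840) × (0.3969−0.7513) = (-7.024)×(-0.3543) = 2.489 kmol/m³.
C_M = C_{M0}e^(−k₁τ) = 1.925 kmol/m³, so C_P = C_{M0}−C_M−C_N = 0.4360 kmol/m³; C_N/C_P = 5.71.

5.71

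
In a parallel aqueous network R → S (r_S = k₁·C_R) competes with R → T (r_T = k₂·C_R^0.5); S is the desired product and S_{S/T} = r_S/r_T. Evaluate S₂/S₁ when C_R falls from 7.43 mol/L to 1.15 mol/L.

S_{S/T} = (k₁/k₂)·C_R^0.5, so S₂/S₁ = (C_{R,2}/C_{R,1})^0.5.
= (1.15/7.43)^0.5 = (0.1548)^0.5 = 0.393.

0.393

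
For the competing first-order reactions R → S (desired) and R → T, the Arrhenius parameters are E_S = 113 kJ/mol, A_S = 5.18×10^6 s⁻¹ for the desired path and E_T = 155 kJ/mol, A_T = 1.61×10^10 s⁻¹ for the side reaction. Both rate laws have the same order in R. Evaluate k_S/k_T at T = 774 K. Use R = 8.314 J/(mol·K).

k_S/k_T = (A_S/A_T)·exp[−(E_S−E_T)/(RT)] = (A_S/A_T)·exp[(E_T−E_S)/(RT)].
(E_T−E_S)/(RT) = (155−113)×10³/(8.314×774) = 42000/6435 = 6.527.
k_S/k_T = (5.18×10^6/1.61×10^10)·exp(6.527) = 3.217×10^-4 × 683.2 = 0.220.
Since E_S < E_T, lowering the temperature improves selectivity toward S.

0.220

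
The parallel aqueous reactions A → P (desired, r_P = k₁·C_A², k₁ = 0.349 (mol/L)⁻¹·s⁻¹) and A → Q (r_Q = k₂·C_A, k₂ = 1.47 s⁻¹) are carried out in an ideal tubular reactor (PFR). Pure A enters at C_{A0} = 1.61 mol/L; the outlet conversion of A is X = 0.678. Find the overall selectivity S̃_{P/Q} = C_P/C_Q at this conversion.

C_A = C_{A0}(1−X) = 0.5184 mol/L.
Along a PFR/batch, dC_Q/dC_A = −r_Q/(r_P+r_Q) = −k₂/(k₂+k₁·C_A).
Integrating from C_{A0} to C_A: C_Q = (1.47/0.349)·ln[(1.47+0.349·1.61)/(1.47+0.349·0.518)] = 4.212·ln(2.032/1.651) = 0.8745 mol/L.
Then C_P = (C_{A0}−C_A) − C_Q = 1.092 − 0.8745 = 0.2170 mol/L.
S̃_{P/Q} = C_P/C_Q = 0.2170/0.8745 = 0.248.

0.248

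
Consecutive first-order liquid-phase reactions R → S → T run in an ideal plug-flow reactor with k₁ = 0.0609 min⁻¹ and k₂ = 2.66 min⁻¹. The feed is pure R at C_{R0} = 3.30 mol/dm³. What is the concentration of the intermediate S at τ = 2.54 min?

The intermediate concentration in a first-order A→B→C sequence is C_S = k₁C_{R0}(e^(−k₁τ) − e^(−k₂τ))/(k₂−k₁).
e^(−k₁τ) = e^(−0.0609×2.54) = e^(−0.1547) = 0.8567; e^(−k₂τ) = e^(−6.756) = 0.001163.
C_S = 0.0609×3.30/(2.66−0.0609) × (0.8567−0.001163) = 0.07732×0.8555 = 0.06615 mol/dm³.

0.0662 mol/dm³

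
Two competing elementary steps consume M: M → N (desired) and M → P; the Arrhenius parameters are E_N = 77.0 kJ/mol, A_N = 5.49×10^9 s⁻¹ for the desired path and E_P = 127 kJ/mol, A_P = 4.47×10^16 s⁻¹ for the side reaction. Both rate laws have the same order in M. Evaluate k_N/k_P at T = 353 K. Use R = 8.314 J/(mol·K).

k_N/k_P = (A_N/A_P)·exp[−(E_N−E_P)/(RT)] = (A_N/A_P)·exp[(E_P−E_N)/(RT)].
(E_P−E_N)/(RT) = (127−77.0)×10³/(8.314×353) = 50000/2935 = 17.04.
k_N/k_P = (5.49×10^9/4.47×10^16)·exp(17.04) = 1.228×10^-7 × 2.506×10^7 = 3.08.
Since E_N < E_P, lowering the temperature improves selectivity toward N.

3.08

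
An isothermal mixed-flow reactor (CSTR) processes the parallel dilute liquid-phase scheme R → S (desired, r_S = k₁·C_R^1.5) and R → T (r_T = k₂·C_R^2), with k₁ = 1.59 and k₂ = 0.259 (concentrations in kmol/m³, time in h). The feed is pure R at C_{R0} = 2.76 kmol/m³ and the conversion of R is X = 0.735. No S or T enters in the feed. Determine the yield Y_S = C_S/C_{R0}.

Exit C_R = C_{R0}(1−X) = 2.76×0.265 = 0.7314 kmol/m³.
In a CSTR the entire volume is at exit conditions, so r_S = 1.59×0.7314^1.5 = 0.9946 and r_T = 0.259×0.7314^2 = 0.1386.
Fraction of consumed R going to S: r_S/(r_S+r_T) = 0.8777.
C_S = 0.8777·C_{R0}·X = 0.8777×2.76×0.735 = 1.78 kmol/m³; Y_S = C_S/C_{R0} = 0.645.

0.645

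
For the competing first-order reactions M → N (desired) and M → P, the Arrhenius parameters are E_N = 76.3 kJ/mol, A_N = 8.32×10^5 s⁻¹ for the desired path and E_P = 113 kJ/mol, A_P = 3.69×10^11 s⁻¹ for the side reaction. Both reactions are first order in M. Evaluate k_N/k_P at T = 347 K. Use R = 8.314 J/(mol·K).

With equal orders, S_{N/P} = k_N/k_P = (A_N/A_P)·exp[(E_P−E_N)/(RT)].
(E_P−E_N)/(RT) = (113−76.3)×10³/(8.314×347) = 36700/2885 = 12.72.
k_N/k_P = (8.32×10^5/3.69×10^11)·exp(12.72) = 2.255×10^-6 × 3.348×10^5 = 0.755.
Since E_N < E_P, lowering the temperature improves selectivity toward N.

0.755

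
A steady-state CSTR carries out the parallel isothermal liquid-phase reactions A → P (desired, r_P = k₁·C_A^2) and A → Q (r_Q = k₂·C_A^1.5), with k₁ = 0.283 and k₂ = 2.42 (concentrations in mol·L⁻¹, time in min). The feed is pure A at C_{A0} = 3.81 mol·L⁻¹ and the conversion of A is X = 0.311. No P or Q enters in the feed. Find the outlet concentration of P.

0.189 mol·L⁻¹

Exit C_A = C_{A0}(1−X) = 3.81×0.689 = 2.625 mol·L⁻¹.
Rates in a CSTR are evaluated at the outlet concentration: r_P = 0.283×2.625^2 = 1.950, r_Q = 2.42×2.625^1.5 = 10.29.
Fraction of consumed A going to P: r_P/(r_P+r_Q) = 0.1593.
C_P = 0.1593·C_{A0}·X = 0.1593×3.81×0.311 = 0.189 mol·L⁻¹.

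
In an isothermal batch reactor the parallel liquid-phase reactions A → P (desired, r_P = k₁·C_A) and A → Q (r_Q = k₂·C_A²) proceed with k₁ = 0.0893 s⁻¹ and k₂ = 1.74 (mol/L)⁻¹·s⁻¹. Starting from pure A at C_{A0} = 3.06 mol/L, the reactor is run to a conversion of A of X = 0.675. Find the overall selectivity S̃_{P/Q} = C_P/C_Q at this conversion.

0.0278

C_A = C_{A0}(1−X) = 0.9945 mol/L.
Along a PFR/batch, dC_P/dC_A = −r_P/(r_P+r_Q) = −k₁/(k₁+k₂·C_A).
Integrating from C_{A0} to C_A: C_P = (0.0893/1.74)·ln[(0.0893+1.74·3.06)/(0.0893+1.74·0.994)] = 0.05132·ln(5.414/1.820) = 0.05595 mol/L.
C_Q = (C_{A0}−C_A)−C_P = 2.010 mol/L; S̃_{P/Q} = 0.05595/2.010 = 0.0278.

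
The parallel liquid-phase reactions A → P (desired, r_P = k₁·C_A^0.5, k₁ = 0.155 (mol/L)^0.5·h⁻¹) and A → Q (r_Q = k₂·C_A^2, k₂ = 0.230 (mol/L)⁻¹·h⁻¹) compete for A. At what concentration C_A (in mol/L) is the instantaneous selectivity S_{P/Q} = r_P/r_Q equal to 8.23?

S_{P/Q} = (k₁/k₂)·C_A^-1.5 ⇒ C_A = (S·k₂/k₁)^(1/(-1.5)).
= (8.23×0.230/0.155)^(-0.6667) = (12.21)^(-0.6667) = 0.189 mol/L.

0.189 mol/L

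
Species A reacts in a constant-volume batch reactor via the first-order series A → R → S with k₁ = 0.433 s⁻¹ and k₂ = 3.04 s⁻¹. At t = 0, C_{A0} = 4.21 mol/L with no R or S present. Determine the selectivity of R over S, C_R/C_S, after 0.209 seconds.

The intermediate concentration in a first-order A→B→C sequence is C_R = k₁C_{A0}(e^(−k₁t) − e^(−k₂t))/(k₂−k₁).
e^(−k₁t) = e^(−0.433×0.209) = e^(−0.09050) = 0.9135; e^(−k₂t) = e^(−0.6354) = 0.5297.
C_R = 0.433×4.21/(3.04−0.433) × (0.9135−0.5297) = 0.6992×0.3837 = 0.2683 mol/L.
C_A = C_{A0}e^(−k₁t) = 3.846 mol/L, so C_S = C_{A0}−C_A−C_R = 0.09594 mol/L; C_R/C_S = 2.80.

2.80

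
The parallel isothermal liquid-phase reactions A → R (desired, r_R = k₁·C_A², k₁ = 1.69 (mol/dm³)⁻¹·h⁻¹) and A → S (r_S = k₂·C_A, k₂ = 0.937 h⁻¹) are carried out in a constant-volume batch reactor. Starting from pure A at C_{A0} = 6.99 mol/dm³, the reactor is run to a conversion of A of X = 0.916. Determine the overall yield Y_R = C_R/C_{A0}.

C_A = C_{A0}(1−X) = 0.5872 mol/dm³.
Along a PFR/batch, dC_S/dC_A = −r_S/(r_R+r_S) = −k₂/(k₂+k₁·C_A).
Integrating from C_{A0} to C_A: C_S = (0.937/1.69)·ln[(0.937+1.69·6.99)/(0.937+1.69·0.587)] = 0.5544·ln(12.75/1.929) = 1.047 mol/dm³.
Then C_R = (C_{A0}−C_A) − C_S = 6.403 − 1.047 = 5.356 mol/dm³.
Y_R = C_R/C_{A0} = 5.356/6.99 = 0.766.

0.766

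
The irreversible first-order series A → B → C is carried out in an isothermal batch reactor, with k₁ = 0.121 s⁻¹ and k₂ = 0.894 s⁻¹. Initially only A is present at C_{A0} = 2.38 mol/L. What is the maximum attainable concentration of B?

At the optimum, C_{B,max}/C_{A0} = (k₁/k₂)^[k₂/(k₂−k₁)].
= (0.121/0.894)^(0.894/(0.894−0.121)) = (0.1353)^(1.157) = 0.09897.
C_{B,max} = 0.09897×2.38 = 0.236 mol/L.

0.236 mol/L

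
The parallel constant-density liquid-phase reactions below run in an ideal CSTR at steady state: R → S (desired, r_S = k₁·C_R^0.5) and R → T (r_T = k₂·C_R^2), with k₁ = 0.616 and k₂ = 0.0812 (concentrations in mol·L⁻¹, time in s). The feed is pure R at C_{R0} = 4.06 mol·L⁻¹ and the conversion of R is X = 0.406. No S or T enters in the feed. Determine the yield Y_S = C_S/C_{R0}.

0.272

Exit C_R = C_{R0}(1−X) = 4.06×0.594 = 2.412 mol·L⁻¹.
Rates in a CSTR are evaluated at the outlet concentration: r_S = 0.616×2.412^0.5 = 0.9566, r_T = 0.0812×2.412^2 = 0.4723.
Fraction of consumed R going to S: r_S/(r_S+r_T) = 0.6695.
C_S = 0.6695·C_{R0}·X = 0.6695×4.06×0.406 = 1.10 mol·L⁻¹; Y_S = C_S/C_{R0} = 0.272.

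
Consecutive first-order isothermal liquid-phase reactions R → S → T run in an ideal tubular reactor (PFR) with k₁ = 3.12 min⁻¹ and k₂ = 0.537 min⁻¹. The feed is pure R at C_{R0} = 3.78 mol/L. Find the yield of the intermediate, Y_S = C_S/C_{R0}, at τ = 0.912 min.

0.670

For first-order series with pure R initially, C_S(τ) = k₁C_{R0}/(k₂−k₁)·(e^(−k₁τ) − e^(−k₂τ)).
e^(−k₁τ) = e^(−3.12×0.912) = e^(−2.845) = 0.05811; e^(−k₂τ) = e^(−0.4897) = 0.6128.
C_S = 3.12×3.78/(0.537−3.12) × (0.05811−0.6128) = (-4.566)×(-0.5547) = 2.533 mol/L.
Y_S = C_S/C_{R0} = 2.533/3.78 = 0.670.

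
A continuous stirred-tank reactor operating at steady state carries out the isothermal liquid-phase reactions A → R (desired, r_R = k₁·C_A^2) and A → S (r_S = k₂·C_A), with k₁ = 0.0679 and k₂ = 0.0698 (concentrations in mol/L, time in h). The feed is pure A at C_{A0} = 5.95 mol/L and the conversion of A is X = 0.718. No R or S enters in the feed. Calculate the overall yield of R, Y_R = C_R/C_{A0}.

Exit C_A = C_{A0}(1−X) = 5.95×0.282 = 1.678 mol/L.
A CSTR operates uniformly at the exit composition, giving r_R = 0.1912 and r_S = 0.1171 (each k·C_A^n at C_A = 1.678).
Fraction of consumed A going to R: r_R/(r_R+r_S) = 0.6201.
C_R = 0.6201·C_{A0}·X = 0.6201×5.95×0.718 = 2.65 mol/L; Y_R = C_R/C_{A0} = 0.445.

0.445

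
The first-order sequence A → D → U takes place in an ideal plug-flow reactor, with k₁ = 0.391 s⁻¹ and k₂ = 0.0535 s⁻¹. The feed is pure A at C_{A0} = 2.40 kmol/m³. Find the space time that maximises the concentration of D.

5.89 s

Setting dC_D/dτ = 0 gives τ_opt = ln(k₂/k₁)/(k₂−k₁).
= ln(0.0535/0.391)/(0.0535−0.391) = ln(0.1368)/-0.3375 = -1.989/-0.3375 = 5.89 s.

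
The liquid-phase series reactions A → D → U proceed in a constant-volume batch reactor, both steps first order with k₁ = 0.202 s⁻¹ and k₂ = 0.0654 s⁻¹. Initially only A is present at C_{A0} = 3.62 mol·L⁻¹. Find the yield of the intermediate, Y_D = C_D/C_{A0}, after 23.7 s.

Solving the coupled first-order balances gives C_D(t) = [k₁/(k₂−k₁)]·C_{A0}·(e^(−k₁t) − e^(−k₂t)).
e^(−k₁t) = e^(−0.202×23.7) = e^(−4.787) = 0.008334; e^(−k₂t) = e^(−1.550) = 0.2123.
C_D = 0.202×3.62/(0.0654−0.202) × (0.008334−0.2123) = (-5.353)×(-0.2039) = 1.092 mol·L⁻¹.
Y_D = C_D/C_{A0} = 1.092/3.62 = 0.302.

0.302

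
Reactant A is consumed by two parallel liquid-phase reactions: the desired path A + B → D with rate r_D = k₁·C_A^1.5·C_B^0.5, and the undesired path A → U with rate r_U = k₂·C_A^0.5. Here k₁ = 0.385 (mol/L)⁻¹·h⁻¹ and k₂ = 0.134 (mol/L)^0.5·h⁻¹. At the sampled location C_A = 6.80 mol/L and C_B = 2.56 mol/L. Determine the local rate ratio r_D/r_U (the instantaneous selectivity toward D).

S_{D/U} = r_D/r_U = (k₁·C_A^1.5·C_B^0.5)/(k₂·C_A^0.5) = (k₁/k₂)·C_A·C_B^0.5.
= (0.385×6.800^1.5×2.560^0.5) / (0.134×6.800^0.5) = 10.92/0.3494 = 31.3.
Since the desired path is higher order in A, keeping C_A high (PFR or concentrated feed) favours D.

31.3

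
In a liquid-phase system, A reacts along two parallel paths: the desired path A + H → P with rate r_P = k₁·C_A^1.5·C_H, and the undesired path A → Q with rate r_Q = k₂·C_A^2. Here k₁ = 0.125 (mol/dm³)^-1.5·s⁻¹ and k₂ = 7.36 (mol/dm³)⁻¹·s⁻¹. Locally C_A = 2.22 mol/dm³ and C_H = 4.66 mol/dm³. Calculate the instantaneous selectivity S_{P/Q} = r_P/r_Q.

S_{P/Q} = r_P/r_Q = (k₁·C_A^1.5·C_H)/(k₂·C_A^2) = (k₁/k₂)·C_A^-0.5·C_H.
= (0.125×2.220^1.5×4.660) / (7.36×2.220^2) = 1.927/36.27 = 0.0531.
The undesired path is higher order in A, so low C_A (CSTR or dilute feed) favours P.

0.0531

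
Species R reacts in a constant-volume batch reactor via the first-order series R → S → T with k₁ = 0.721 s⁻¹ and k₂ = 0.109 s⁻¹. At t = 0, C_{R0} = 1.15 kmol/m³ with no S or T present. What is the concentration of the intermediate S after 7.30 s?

For first-order series with pure R initially, C_S(t) = k₁C_{R0}/(k₂−k₁)·(e^(−k₁t) − e^(−k₂t)).
e^(−k₁t) = e^(−0.721×7.30) = e^(−5.263) = 0.005178; e^(−k₂t) = e^(−0.7957) = 0.4513.
C_S = 0.721×1.15/(0.109−0.721) × (0.005178−0.4513) = (-1.355)×(-0.4461) = 0.6044 kmol/m³.

0.604 kmol/m³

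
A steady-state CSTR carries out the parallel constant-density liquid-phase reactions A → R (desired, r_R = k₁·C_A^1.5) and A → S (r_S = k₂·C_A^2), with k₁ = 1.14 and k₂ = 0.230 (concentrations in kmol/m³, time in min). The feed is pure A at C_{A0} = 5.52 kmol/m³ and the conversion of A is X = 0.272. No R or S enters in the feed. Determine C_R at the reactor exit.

Exit C_A = C_{A0}(1−X) = 5.52×0.728 = 4.019 kmol/m³.
In a CSTR the entire volume is at exit conditions, so r_R = 1.14×4.019^1.5 = 9.184 and r_S = 0.230×4.019^2 = 3.714.
Fraction of consumed A going to R: r_R/(r_R+r_S) = 0.7120.
C_R = 0.7120·C_{A0}·X = 0.7120×5.52×0.272 = 1.07 kmol/m³.

1.07 kmol/m³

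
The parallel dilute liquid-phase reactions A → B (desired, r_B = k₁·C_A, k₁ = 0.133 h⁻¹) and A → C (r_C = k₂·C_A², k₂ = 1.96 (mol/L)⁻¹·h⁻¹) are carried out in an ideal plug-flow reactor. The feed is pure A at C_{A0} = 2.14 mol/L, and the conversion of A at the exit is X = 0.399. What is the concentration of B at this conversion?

0.0332 mol/L

C_A = C_{A0}(1−X) = 1.286 mol/L.
Along a PFR/batch, dC_B/dC_A = −r_B/(r_B+r_C) = −k₁/(k₁+k₂·C_A).
Integrating from C_{A0} to C_A: C_B = (0.133/1.96)·ln[(0.133+1.96·2.14)/(0.133+1.96·1.29)] = 0.06786·ln(4.327/2.654) = 0.03318 mol/L.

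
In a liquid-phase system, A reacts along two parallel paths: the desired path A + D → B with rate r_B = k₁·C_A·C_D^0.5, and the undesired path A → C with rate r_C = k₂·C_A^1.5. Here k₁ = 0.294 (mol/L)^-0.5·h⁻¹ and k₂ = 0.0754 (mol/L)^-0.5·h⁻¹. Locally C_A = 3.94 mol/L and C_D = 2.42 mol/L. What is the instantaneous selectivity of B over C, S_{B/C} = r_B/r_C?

3.06

S_{B/C} = r_B/r_C = (k₁·C_A·C_D^0.5)/(k₂·C_A^1.5) = (k₁/k₂)·C_A^-0.5·C_D^0.5.
= (0.294×3.940×2.420^0.5) / (0.0754×3.940^1.5) = 1.802/0.5897 = 3.06.
The undesired path is higher order in A, so low C_A (CSTR or dilute feed) favours B.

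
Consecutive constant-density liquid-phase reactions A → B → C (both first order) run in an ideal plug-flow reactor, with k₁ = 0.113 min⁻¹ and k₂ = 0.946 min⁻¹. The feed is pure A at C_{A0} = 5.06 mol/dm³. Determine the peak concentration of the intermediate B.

For a first-order series the maximum intermediate yield is C_{B,max}/C_{A0} = (k₁/k₂)^[k₂/(k₂−k₁)].
= (0.113/0.946)^(0.946/(0.946−0.113)) = (0.1195)^(1.136) = 0.08954.
C_{B,max} = 0.08954×5.06 = 0.453 mol/dm³.

0.453 mol/dm³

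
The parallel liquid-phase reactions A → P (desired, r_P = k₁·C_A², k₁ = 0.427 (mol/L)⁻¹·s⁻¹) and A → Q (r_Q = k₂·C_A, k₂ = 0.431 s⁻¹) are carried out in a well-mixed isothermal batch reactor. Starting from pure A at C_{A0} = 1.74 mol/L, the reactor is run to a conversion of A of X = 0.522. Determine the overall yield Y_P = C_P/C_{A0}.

0.289

C_A = C_{A0}(1−X) = 0.8317 mol/L.
Along a PFR/batch, dC_Q/dC_A = −r_Q/(r_P+r_Q) = −k₂/(k₂+k₁·C_A).
Integrating from C_{A0} to C_A: C_Q = (0.431/0.427)·ln[(0.431+0.427·1.74)/(0.431+0.427·0.832)] = 1.009·ln(1.174/0.7861) = 0.4048 mol/L.
Then C_P = (C_{A0}−C_A) − C_Q = 0.9083 − 0.4048 = 0.5035 mol/L.
Y_P = C_P/C_{A0} = 0.5035/1.74 = 0.289.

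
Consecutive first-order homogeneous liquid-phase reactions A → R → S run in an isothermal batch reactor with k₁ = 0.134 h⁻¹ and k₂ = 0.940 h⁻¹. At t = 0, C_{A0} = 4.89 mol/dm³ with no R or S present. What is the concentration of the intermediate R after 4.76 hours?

The intermediate concentration in a first-order A→B→C sequence is C_R = k₁C_{A0}(e^(−k₁t) − e^(−k₂t))/(k₂−k₁).
e^(−k₁t) = e^(−0.134×4.76) = e^(−0.6378) = 0.5284; e^(−k₂t) = e^(−4.474) = 0.01140.
C_R = 0.134×4.89/(0.940−0.134) × (0.5284−0.01140) = 0.8130×0.5170 = 0.4203 mol/dm³.

0.420 mol/dm³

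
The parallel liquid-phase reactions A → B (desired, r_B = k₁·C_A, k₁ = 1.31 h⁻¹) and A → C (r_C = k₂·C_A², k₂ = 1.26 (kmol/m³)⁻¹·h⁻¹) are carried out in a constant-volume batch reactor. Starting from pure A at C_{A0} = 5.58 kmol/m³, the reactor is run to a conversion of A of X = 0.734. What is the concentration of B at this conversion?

1.00 kmol/m³

C_A = C_{A0}(1−X) = 1.484 kmol/m³.
Along a PFR/batch, dC_B/dC_A = −r_B/(r_B+r_C) = −k₁/(k₁+k₂·C_A).
Integrating from C_{A0} to C_A: C_B = (1.31/1.26)·ln[(1.31+1.26·5.58)/(1.31+1.26·1.48)] = 1.040·ln(8.341/3.180) = 1.002 kmol/m³.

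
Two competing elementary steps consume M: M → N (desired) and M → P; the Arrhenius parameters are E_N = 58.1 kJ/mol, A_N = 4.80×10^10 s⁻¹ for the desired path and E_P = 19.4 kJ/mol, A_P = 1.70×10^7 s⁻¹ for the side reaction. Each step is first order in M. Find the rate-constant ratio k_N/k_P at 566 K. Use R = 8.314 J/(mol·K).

Since both paths have the same order in M, the concentration cancels and S_{N/P} = k_N/k_P = (A_N/A_P)·exp[(E_P−E_N)/(RT)].
(E_P−E_N)/(RT) = (19.4−58.1)×10³/(8.314×566) = -38700/4706 = -8.224.
k_N/k_P = (4.80×10^10/1.70×10^7)·exp(-8.224) = 2824 × 2.681×10^-4 = 0.757.
Since E_N > E_P, raising the temperature improves selectivity toward N.

0.757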